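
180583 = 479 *377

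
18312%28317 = 18312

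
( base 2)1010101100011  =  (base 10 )5475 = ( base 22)B6J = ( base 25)8j0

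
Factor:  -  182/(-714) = 13/51 = 3^( -1)*13^1*17^( -1 )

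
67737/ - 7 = -9677 + 2/7 = - 9676.71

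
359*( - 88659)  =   - 31828581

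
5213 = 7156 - 1943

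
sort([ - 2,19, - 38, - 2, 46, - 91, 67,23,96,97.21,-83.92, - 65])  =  [ - 91 , - 83.92, - 65, - 38, - 2, - 2 , 19 , 23,46,67, 96, 97.21]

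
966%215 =106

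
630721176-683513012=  - 52791836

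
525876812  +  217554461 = 743431273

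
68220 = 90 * 758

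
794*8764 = 6958616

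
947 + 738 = 1685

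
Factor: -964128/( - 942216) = 44/43 = 2^2 * 11^1*43^( - 1 )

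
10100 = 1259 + 8841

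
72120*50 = 3606000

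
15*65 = 975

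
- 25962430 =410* ( - 63323)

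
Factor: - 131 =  - 131^1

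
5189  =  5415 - 226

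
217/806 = 7/26 = 0.27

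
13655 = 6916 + 6739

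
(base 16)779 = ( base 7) 5402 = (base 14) 9A9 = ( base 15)878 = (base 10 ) 1913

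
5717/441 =5717/441 =12.96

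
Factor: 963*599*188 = 2^2*3^2 * 47^1*107^1 * 599^1  =  108445356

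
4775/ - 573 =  - 9+2/3 = -8.33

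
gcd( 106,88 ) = 2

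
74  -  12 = 62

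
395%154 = 87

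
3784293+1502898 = 5287191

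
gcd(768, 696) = 24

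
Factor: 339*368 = 2^4 * 3^1*23^1*113^1 = 124752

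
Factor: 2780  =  2^2*5^1*139^1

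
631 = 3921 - 3290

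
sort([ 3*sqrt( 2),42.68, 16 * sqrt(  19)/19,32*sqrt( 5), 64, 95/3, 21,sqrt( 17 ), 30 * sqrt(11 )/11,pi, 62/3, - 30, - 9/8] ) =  [ - 30, - 9/8 , pi, 16*sqrt( 19 ) /19, sqrt(17),3 * sqrt( 2 ), 30*sqrt (11 )/11, 62/3,21, 95/3,42.68,64,32*sqrt( 5)]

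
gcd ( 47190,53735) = 55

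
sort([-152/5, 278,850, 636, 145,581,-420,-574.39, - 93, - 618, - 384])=[ - 618, - 574.39, - 420,-384, - 93 , - 152/5, 145, 278 , 581,636,850 ]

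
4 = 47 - 43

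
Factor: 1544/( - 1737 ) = -8/9 = - 2^3*3^(  -  2)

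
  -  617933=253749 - 871682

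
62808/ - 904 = - 70 + 59/113   =  -  69.48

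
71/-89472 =  -  1 + 89401/89472 =- 0.00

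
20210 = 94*215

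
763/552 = 1 + 211/552 = 1.38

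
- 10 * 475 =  - 4750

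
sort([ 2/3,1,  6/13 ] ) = [6/13, 2/3,1 ]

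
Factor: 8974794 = 2^1*3^1* 37^1 * 40427^1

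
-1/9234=- 1+9233/9234 = - 0.00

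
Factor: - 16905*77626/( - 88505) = 262453506/17701=2^1*3^1*7^2*23^1*31^ ( - 1)*37^1*571^( - 1)*1049^1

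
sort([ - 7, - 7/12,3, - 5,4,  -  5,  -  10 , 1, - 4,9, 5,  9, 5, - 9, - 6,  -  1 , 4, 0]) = [ -10,-9,  -  7,-6, - 5, - 5,-4,-1, -7/12,  0,1,  3, 4, 4, 5,5, 9,  9] 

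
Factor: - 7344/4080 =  - 9/5 = - 3^2* 5^( - 1 ) 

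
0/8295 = 0= 0.00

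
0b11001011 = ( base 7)410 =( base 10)203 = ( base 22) 95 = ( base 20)a3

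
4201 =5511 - 1310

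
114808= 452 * 254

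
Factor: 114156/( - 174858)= - 2^1*3^2 * 7^1*193^(-1)= - 126/193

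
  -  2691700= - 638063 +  - 2053637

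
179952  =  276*652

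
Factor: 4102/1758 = 3^( - 1) * 7^1 = 7/3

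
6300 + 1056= 7356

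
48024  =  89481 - 41457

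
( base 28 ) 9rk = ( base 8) 17230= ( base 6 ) 100132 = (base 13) 3746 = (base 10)7832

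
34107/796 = 42 + 675/796 = 42.85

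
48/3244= 12/811 = 0.01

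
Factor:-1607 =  - 1607^1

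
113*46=5198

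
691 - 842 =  - 151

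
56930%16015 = 8885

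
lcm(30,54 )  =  270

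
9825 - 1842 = 7983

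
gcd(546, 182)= 182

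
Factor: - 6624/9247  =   - 2^5*3^2*7^(  -  1)*23^1 * 1321^( - 1)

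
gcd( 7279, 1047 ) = 1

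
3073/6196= 3073/6196 = 0.50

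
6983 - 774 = 6209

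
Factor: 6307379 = 13^1*251^1 *1933^1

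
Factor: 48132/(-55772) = - 63/73=- 3^2*7^1  *  73^(  -  1)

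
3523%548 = 235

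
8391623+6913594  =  15305217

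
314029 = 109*2881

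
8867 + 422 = 9289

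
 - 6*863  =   - 5178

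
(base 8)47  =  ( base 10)39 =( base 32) 17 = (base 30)19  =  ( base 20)1J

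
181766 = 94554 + 87212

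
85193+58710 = 143903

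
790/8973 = 790/8973 = 0.09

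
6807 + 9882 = 16689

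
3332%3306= 26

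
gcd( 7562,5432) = 2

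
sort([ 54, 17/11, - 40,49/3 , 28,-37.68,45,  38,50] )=[ - 40 , - 37.68,17/11, 49/3, 28  ,  38 , 45,50, 54 ]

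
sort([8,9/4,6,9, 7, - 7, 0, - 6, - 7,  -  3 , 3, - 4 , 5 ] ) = [ - 7 , - 7, - 6, - 4, -3,0,  9/4,3,5, 6,7,8,9 ] 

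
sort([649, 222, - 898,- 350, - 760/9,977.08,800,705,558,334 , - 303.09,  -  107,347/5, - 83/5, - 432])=[ - 898,-432, - 350, - 303.09, - 107, - 760/9, - 83/5 , 347/5,222,334,558,649, 705,800,977.08]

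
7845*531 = 4165695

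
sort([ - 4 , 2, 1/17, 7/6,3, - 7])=[ - 7, - 4, 1/17 , 7/6,2 , 3]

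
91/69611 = 91/69611 = 0.00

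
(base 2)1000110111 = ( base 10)567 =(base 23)11F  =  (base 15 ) 27c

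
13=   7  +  6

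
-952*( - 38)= 36176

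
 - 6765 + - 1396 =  -8161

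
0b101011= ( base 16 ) 2b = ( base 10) 43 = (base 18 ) 27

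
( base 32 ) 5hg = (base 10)5680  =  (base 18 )h9a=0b1011000110000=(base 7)22363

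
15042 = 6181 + 8861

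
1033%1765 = 1033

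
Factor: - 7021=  - 7^1 *17^1*59^1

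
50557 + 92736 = 143293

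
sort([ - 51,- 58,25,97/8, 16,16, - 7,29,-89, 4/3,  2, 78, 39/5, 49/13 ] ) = [ - 89, - 58, - 51, - 7, 4/3,  2, 49/13, 39/5, 97/8,16,  16, 25,29,78] 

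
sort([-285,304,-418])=[ - 418,  -  285, 304]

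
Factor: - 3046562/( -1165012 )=2^( - 1 )*291253^ (-1)*1523281^1=1523281/582506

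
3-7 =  - 4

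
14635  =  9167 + 5468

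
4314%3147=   1167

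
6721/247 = 517/19 = 27.21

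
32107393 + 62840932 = 94948325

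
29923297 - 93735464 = -63812167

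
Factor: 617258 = 2^1* 59^1*5231^1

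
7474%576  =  562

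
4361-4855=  -494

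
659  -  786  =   - 127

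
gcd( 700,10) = 10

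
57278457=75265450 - 17986993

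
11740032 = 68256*172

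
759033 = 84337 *9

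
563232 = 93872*6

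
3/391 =3/391 = 0.01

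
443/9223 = 443/9223 = 0.05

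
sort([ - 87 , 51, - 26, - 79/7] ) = [-87,-26, - 79/7 , 51 ]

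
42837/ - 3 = -14279+0/1 = - 14279.00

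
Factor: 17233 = 19^1*907^1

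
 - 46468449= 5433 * (  -  8553) 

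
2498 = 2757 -259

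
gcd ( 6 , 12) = 6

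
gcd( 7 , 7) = 7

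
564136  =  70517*8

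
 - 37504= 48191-85695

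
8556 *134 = 1146504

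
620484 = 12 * 51707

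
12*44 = 528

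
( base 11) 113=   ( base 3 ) 12000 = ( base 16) 87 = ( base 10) 135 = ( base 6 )343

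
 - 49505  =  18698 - 68203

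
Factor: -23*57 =-1311  =  - 3^1*19^1*23^1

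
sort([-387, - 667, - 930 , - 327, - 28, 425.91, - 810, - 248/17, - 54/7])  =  [ - 930, - 810, - 667, - 387 , - 327, - 28 ,-248/17, - 54/7,425.91]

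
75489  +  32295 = 107784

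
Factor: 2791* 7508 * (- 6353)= - 2^2*1877^1  *2791^1* 6353^1 = - 133126022284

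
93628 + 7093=100721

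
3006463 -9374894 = - 6368431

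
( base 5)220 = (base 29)22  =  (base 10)60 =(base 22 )2G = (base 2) 111100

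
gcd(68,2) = 2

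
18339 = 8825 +9514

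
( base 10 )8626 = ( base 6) 103534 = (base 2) 10000110110010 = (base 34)7FO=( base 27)bmd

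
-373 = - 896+523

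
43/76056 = 43/76056 = 0.00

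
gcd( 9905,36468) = 1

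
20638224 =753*27408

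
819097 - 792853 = 26244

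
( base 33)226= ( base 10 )2250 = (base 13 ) 1041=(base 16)8CA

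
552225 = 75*7363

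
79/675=79/675 = 0.12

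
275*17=4675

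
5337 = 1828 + 3509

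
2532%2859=2532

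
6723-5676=1047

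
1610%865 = 745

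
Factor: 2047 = 23^1*89^1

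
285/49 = 285/49 = 5.82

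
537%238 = 61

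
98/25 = 3 + 23/25 = 3.92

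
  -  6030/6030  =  -1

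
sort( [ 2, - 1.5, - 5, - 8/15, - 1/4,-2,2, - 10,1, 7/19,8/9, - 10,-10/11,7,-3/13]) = [ - 10,  -  10,-5,-2 , - 1.5 , - 10/11,-8/15,-1/4, - 3/13,7/19,8/9, 1,2, 2, 7 ] 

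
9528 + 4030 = 13558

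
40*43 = 1720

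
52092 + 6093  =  58185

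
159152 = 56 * 2842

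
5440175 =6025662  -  585487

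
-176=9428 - 9604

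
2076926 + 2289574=4366500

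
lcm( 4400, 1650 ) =13200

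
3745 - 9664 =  - 5919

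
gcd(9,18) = 9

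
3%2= 1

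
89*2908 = 258812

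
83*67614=5611962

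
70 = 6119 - 6049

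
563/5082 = 563/5082 = 0.11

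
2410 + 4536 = 6946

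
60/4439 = 60/4439 =0.01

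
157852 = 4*39463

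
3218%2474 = 744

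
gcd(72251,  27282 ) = 1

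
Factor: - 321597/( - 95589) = 3^1*13^( - 1)*19^ ( - 1)*277^1 =831/247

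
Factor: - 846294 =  - 2^1 *3^1* 17^1 * 8297^1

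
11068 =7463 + 3605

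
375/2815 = 75/563 = 0.13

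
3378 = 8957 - 5579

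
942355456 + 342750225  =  1285105681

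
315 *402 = 126630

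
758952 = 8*94869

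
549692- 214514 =335178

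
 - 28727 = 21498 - 50225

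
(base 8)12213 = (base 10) 5259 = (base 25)8A9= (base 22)aj1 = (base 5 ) 132014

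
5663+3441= 9104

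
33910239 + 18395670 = 52305909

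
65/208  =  5/16  =  0.31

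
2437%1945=492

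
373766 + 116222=489988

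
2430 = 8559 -6129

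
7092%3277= 538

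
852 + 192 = 1044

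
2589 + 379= 2968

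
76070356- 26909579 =49160777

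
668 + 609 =1277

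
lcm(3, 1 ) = 3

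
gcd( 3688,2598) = 2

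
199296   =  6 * 33216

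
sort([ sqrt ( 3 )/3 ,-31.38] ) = [ - 31.38,  sqrt(3) /3] 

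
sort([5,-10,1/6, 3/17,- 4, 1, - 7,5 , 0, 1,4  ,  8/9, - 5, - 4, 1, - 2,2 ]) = [ - 10, - 7, - 5,-4, - 4,-2,0,  1/6,3/17, 8/9,1 , 1, 1, 2,4, 5,5] 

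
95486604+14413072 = 109899676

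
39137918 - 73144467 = - 34006549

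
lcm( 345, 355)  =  24495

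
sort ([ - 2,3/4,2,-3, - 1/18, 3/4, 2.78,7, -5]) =[ - 5, - 3,  -  2, - 1/18, 3/4,3/4,2 , 2.78,7 ] 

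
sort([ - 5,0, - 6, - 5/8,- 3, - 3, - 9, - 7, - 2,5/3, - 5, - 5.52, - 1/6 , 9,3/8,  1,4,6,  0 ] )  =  [ - 9, - 7,-6,-5.52,  -  5, - 5, - 3,- 3, - 2, - 5/8 , - 1/6 , 0,0, 3/8,  1,5/3, 4,6, 9]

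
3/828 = 1/276 = 0.00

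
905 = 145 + 760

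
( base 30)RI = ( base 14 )432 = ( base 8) 1474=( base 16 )33C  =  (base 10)828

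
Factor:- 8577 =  - 3^2 *953^1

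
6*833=4998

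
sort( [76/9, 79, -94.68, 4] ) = [ - 94.68, 4, 76/9, 79]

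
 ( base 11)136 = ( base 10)160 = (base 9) 187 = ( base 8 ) 240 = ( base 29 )5f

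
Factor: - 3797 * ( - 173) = 656881 = 173^1 * 3797^1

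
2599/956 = 2 + 687/956 = 2.72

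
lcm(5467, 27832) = 306152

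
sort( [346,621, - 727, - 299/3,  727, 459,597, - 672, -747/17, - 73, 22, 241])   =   [ - 727, - 672, - 299/3,-73,-747/17, 22,  241, 346,459 , 597,  621,727 ] 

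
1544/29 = 1544/29 = 53.24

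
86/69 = 86/69 = 1.25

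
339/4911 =113/1637 = 0.07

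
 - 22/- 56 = 11/28=0.39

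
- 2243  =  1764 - 4007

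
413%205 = 3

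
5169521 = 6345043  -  1175522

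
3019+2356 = 5375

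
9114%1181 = 847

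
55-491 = -436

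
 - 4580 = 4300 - 8880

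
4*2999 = 11996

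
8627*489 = 4218603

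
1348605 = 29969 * 45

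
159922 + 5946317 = 6106239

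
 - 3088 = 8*(-386) 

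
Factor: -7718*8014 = - 2^2*17^1 * 227^1*4007^1 = -61852052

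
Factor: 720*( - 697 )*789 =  - 395951760 = - 2^4*3^3*5^1 * 17^1*41^1*263^1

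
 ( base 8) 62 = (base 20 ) 2a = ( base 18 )2E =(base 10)50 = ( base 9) 55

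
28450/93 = 28450/93 = 305.91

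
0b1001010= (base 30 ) 2e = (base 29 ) 2g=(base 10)74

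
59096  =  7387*8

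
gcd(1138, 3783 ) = 1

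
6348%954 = 624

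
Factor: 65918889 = 3^2*113^1*64817^1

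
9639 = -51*( - 189) 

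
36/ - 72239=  -1 + 72203/72239=- 0.00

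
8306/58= 143 + 6/29= 143.21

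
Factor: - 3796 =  - 2^2*13^1*73^1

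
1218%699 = 519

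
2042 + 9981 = 12023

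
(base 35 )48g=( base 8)12114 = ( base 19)E79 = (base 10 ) 5196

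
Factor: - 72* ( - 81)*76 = 2^5*3^6*19^1 = 443232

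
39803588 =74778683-34975095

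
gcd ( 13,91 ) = 13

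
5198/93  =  5198/93 =55.89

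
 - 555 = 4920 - 5475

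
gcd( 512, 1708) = 4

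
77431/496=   156 + 55/496 = 156.11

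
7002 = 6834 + 168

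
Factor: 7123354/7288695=2^1*3^( - 2 )*5^( - 1 )*7^1*161971^(-1)*508811^1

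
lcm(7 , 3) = 21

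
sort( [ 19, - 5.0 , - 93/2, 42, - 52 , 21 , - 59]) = [-59, - 52,-93/2,-5.0,19,21, 42]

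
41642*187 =7787054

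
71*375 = 26625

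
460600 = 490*940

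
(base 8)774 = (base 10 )508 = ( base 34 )EW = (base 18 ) 1a4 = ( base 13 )301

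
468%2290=468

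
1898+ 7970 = 9868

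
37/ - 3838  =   -1 + 3801/3838 = -0.01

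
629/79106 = 17/2138 =0.01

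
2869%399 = 76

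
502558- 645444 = -142886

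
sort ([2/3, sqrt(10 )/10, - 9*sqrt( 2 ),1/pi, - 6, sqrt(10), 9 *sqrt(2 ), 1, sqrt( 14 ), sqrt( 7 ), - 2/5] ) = [ - 9 *sqrt( 2 ),  -  6, - 2/5, sqrt( 10)/10, 1/pi, 2/3, 1, sqrt( 7),sqrt ( 10),sqrt ( 14),9*sqrt ( 2)]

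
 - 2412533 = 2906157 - 5318690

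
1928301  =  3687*523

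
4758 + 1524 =6282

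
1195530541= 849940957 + 345589584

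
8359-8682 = -323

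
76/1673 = 76/1673  =  0.05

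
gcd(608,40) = 8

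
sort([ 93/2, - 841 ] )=[-841, 93/2]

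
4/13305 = 4/13305 = 0.00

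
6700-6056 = 644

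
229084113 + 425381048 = 654465161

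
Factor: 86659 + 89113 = 2^2*43943^1 =175772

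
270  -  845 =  - 575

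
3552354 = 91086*39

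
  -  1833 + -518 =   -  2351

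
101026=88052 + 12974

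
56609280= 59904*945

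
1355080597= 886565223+468515374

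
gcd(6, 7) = 1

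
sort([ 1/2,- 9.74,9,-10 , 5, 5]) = [-10,-9.74, 1/2,  5,5,9]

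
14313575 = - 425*( - 33679 ) 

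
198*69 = 13662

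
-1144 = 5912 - 7056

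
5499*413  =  2271087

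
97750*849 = 82989750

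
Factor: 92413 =92413^1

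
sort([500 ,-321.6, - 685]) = [ - 685, - 321.6,500] 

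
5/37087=5/37087 = 0.00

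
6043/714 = 8 + 331/714 = 8.46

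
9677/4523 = 9677/4523 = 2.14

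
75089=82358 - 7269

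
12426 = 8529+3897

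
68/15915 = 68/15915 =0.00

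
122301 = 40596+81705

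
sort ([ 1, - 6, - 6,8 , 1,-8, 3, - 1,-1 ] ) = [ - 8 ,-6,-6, - 1, - 1,1, 1,  3,8] 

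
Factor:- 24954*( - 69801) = 1741814154 = 2^1 * 3^2*53^1*439^1*4159^1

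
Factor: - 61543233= -3^4*89^1*8537^1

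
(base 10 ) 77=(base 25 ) 32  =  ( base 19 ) 41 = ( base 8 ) 115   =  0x4d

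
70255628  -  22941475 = 47314153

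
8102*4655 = 37714810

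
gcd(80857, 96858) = 1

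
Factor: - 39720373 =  - 7^1*11^1*53^1*9733^1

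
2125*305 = 648125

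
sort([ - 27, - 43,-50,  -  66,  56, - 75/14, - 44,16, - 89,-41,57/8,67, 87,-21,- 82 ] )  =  [ -89, - 82, -66, - 50, - 44, - 43, - 41,- 27, - 21,-75/14, 57/8, 16,  56,67,87 ]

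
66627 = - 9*( -7403)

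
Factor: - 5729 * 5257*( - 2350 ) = 2^1 * 5^2 * 7^1 *17^1*47^1*337^1*751^1= 70775779550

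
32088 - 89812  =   - 57724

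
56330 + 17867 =74197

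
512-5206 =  -4694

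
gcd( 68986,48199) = 1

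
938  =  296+642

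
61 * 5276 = 321836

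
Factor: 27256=2^3*3407^1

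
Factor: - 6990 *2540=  - 17754600 = - 2^3 *3^1*5^2*127^1*233^1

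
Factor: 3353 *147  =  3^1*7^3*479^1=492891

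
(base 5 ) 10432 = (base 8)1346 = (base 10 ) 742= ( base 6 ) 3234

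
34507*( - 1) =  - 34507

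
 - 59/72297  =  -1 + 72238/72297=- 0.00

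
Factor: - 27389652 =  - 2^2*3^1*17^1*134263^1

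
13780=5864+7916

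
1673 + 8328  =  10001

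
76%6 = 4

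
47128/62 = 23564/31 = 760.13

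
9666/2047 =4 + 1478/2047 = 4.72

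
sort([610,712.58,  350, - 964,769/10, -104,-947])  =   [ - 964, - 947,  -  104, 769/10,350,610,712.58 ]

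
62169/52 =1195 + 29/52 = 1195.56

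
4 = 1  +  3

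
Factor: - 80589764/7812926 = -40294882/3906463 = - 2^1*11^( - 1)*41^1 * 107^(  -  1 )*701^2*3319^(  -  1) 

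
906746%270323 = 95777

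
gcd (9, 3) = 3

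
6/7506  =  1/1251 = 0.00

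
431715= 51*8465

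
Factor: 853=853^1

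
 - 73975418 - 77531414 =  - 151506832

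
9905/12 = 9905/12 = 825.42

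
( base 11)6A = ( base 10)76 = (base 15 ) 51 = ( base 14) 56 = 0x4c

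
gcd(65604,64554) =42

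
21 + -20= 1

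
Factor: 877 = 877^1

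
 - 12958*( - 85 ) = 1101430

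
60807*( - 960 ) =  -  58374720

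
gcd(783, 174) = 87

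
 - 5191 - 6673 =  - 11864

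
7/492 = 7/492 = 0.01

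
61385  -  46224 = 15161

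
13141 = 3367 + 9774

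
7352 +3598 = 10950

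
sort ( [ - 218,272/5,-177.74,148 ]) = [ - 218, - 177.74,272/5,148 ]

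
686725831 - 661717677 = 25008154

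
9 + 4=13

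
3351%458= 145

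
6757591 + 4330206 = 11087797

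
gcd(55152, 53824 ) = 16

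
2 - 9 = - 7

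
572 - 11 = 561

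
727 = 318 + 409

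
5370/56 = 95 + 25/28 = 95.89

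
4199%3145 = 1054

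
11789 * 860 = 10138540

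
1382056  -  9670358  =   - 8288302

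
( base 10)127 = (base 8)177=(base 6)331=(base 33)3S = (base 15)87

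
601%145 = 21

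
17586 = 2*8793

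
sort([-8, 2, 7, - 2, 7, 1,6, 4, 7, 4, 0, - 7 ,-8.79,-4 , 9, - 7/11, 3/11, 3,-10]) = [-10, - 8.79, - 8,  -  7, -4, - 2, - 7/11, 0,3/11,  1 , 2, 3,4,4 , 6, 7, 7,7, 9] 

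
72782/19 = 3830 + 12/19 =3830.63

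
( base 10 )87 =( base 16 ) 57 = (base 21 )43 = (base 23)3I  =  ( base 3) 10020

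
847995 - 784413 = 63582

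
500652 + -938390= - 437738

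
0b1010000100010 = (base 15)17D9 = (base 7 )21012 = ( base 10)5154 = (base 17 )10e3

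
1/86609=1/86609= 0.00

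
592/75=7 + 67/75 = 7.89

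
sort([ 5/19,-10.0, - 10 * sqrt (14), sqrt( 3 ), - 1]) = [ - 10 * sqrt(14 ),-10.0, - 1, 5/19, sqrt(3)]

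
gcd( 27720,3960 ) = 3960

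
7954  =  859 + 7095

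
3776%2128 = 1648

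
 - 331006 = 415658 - 746664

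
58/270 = 29/135 = 0.21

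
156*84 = 13104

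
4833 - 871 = 3962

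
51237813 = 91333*561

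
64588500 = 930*69450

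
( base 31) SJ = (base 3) 1012212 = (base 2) 1101110111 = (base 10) 887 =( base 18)2d5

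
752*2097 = 1576944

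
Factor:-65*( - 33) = 2145 = 3^1*5^1*11^1*13^1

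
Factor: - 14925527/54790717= - 569^( - 1 ) *3011^1*4957^1 * 96293^( - 1 ) 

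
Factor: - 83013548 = -2^2*3301^1*6287^1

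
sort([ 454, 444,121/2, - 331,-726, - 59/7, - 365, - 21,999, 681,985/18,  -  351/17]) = [ - 726 , - 365,  -  331, - 21, - 351/17, - 59/7,985/18, 121/2, 444, 454,  681, 999 ] 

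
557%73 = 46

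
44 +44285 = 44329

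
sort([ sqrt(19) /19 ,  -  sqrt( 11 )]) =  [ - sqrt( 11 ), sqrt( 19)/19 ] 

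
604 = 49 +555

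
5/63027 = 5/63027 = 0.00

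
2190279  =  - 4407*( - 497) 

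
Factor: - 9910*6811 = - 2^1*5^1*7^2 * 139^1*991^1 = - 67497010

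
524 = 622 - 98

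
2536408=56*45293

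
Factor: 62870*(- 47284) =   -  2972745080 = - 2^3*5^1*6287^1 * 11821^1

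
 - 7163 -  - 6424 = - 739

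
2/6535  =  2/6535=0.00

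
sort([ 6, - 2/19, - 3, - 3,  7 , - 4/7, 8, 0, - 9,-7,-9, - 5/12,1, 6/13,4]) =[  -  9,  -  9, - 7, - 3, - 3, - 4/7, - 5/12, - 2/19, 0,6/13,1,4, 6,7,8 ]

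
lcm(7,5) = 35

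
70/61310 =7/6131  =  0.00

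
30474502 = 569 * 53558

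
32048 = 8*4006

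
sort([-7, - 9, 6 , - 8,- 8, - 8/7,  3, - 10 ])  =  [ - 10,  -  9,-8, - 8, - 7, - 8/7,3,6 ] 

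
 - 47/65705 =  - 1 + 65658/65705=- 0.00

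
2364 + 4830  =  7194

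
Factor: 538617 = 3^1*29^1*41^1*151^1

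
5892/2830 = 2 + 116/1415 = 2.08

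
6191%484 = 383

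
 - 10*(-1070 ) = 10700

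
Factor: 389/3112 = 2^( - 3 )= 1/8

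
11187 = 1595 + 9592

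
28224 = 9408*3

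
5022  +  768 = 5790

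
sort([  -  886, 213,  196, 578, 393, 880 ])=[-886, 196,213, 393, 578, 880]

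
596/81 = 7+29/81  =  7.36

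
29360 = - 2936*( - 10 )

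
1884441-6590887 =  - 4706446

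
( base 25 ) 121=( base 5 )10201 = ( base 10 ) 676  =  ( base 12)484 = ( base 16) 2A4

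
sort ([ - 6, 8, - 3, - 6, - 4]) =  [ - 6 , - 6, - 4,- 3, 8 ]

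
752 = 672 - -80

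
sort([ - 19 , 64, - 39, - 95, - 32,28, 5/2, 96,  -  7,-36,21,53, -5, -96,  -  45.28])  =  [-96, - 95,  -  45.28,-39, - 36,-32, - 19, - 7,-5, 5/2 , 21, 28,53, 64,96] 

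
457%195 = 67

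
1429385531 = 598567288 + 830818243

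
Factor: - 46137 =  - 3^1*7^1 * 13^3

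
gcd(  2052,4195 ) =1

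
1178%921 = 257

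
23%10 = 3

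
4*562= 2248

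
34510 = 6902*5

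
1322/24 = 661/12 = 55.08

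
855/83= 855/83 = 10.30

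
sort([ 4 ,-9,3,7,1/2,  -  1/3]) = [ - 9, - 1/3 , 1/2, 3,4, 7 ]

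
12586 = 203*62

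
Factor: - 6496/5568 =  - 7/6 = - 2^( - 1)*3^(-1)*7^1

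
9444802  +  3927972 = 13372774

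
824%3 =2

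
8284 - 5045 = 3239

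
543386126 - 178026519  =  365359607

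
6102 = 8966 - 2864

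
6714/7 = 6714/7  =  959.14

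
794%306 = 182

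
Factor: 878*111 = 2^1*3^1 * 37^1*439^1 = 97458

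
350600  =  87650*4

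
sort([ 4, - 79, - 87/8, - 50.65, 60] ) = [-79, -50.65, - 87/8,4, 60]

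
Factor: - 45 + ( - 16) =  - 61^1  =  -  61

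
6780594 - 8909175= - 2128581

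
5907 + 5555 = 11462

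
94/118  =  47/59 = 0.80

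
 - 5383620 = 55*( - 97884 ) 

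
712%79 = 1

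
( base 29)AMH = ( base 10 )9065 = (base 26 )dah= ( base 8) 21551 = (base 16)2369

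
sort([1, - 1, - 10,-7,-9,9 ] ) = [ - 10, - 9, - 7, - 1, 1 , 9]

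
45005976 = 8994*5004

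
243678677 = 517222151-273543474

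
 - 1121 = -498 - 623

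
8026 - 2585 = 5441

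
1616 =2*808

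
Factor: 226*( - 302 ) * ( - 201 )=2^2*3^1 * 67^1*113^1*151^1 = 13718652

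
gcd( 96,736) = 32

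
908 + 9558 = 10466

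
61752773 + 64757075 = 126509848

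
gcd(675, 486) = 27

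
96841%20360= 15401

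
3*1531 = 4593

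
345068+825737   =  1170805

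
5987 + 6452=12439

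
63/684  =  7/76=0.09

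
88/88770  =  4/4035 = 0.00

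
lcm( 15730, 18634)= 1211210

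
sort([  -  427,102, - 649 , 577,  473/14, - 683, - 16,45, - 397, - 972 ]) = [  -  972,  -  683, - 649, -427 , - 397, - 16,473/14, 45,102, 577]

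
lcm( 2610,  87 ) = 2610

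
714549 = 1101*649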